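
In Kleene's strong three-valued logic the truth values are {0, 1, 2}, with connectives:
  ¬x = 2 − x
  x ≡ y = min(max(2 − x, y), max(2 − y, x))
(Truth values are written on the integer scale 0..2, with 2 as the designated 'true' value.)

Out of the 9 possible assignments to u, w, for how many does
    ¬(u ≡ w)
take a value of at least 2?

2

u = 0, w = 0 ↦ 0  <
u = 0, w = 1 ↦ 1  <
u = 0, w = 2 ↦ 2  ≥
u = 1, w = 0 ↦ 1  <
u = 1, w = 1 ↦ 1  <
u = 1, w = 2 ↦ 1  <
u = 2, w = 0 ↦ 2  ≥
u = 2, w = 1 ↦ 1  <
u = 2, w = 2 ↦ 0  <
So 2 of the 9 assignments meet the threshold.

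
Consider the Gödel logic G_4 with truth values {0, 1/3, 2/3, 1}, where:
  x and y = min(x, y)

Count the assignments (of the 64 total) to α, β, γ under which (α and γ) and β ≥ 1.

1

value 1: 1 assignment (counts)
value 2/3: 7 assignments
value 1/3: 19 assignments
value 0: 37 assignments
So 1 of the 64 assignments meets the threshold.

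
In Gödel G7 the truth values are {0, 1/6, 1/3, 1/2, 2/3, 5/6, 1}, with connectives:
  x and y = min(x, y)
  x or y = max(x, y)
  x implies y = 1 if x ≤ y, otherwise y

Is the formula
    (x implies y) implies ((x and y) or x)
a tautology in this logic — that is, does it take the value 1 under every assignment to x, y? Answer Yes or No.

No

Counterexample: take x = 0, y = 0.
x implies y = 0 implies 0 = 1
x and y = 0 and 0 = 0
(x and y) or x = 0 or 0 = 0
(x implies y) implies ((x and y) or x) = 1 implies 0 = 0
This gives 0 ≠ 1.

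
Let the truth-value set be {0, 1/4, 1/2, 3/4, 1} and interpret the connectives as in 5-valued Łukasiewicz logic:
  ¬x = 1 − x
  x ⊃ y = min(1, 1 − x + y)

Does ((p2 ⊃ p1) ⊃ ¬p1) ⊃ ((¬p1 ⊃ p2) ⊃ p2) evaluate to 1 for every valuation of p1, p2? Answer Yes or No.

No

Counterexample: take p1 = 1/4, p2 = 1/2.
p2 ⊃ p1 = 1/2 ⊃ 1/4 = 3/4
¬p1 = ¬1/4 = 3/4
(p2 ⊃ p1) ⊃ ¬p1 = 3/4 ⊃ 3/4 = 1
¬p1 = ¬1/4 = 3/4
¬p1 ⊃ p2 = 3/4 ⊃ 1/2 = 3/4
(¬p1 ⊃ p2) ⊃ p2 = 3/4 ⊃ 1/2 = 3/4
((p2 ⊃ p1) ⊃ ¬p1) ⊃ ((¬p1 ⊃ p2) ⊃ p2) = 1 ⊃ 3/4 = 3/4
This gives 3/4 ≠ 1.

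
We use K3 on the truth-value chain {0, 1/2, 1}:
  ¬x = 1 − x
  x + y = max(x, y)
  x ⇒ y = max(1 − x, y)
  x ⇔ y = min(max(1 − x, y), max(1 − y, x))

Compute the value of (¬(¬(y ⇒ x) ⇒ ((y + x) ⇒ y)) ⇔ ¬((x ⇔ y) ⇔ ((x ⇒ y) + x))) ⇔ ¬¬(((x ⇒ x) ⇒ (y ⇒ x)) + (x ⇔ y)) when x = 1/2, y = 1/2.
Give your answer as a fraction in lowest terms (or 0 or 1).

y ⇒ x = 1/2 ⇒ 1/2 = 1/2
¬(y ⇒ x) = ¬1/2 = 1/2
y + x = 1/2 + 1/2 = 1/2
(y + x) ⇒ y = 1/2 ⇒ 1/2 = 1/2
¬(y ⇒ x) ⇒ ((y + x) ⇒ y) = 1/2 ⇒ 1/2 = 1/2
¬(¬(y ⇒ x) ⇒ ((y + x) ⇒ y)) = ¬1/2 = 1/2
x ⇔ y = 1/2 ⇔ 1/2 = 1/2
x ⇒ y = 1/2 ⇒ 1/2 = 1/2
(x ⇒ y) + x = 1/2 + 1/2 = 1/2
(x ⇔ y) ⇔ ((x ⇒ y) + x) = 1/2 ⇔ 1/2 = 1/2
¬((x ⇔ y) ⇔ ((x ⇒ y) + x)) = ¬1/2 = 1/2
¬(¬(y ⇒ x) ⇒ ((y + x) ⇒ y)) ⇔ ¬((x ⇔ y) ⇔ ((x ⇒ y) + x)) = 1/2 ⇔ 1/2 = 1/2
x ⇒ x = 1/2 ⇒ 1/2 = 1/2
y ⇒ x = 1/2 ⇒ 1/2 = 1/2
(x ⇒ x) ⇒ (y ⇒ x) = 1/2 ⇒ 1/2 = 1/2
x ⇔ y = 1/2 ⇔ 1/2 = 1/2
((x ⇒ x) ⇒ (y ⇒ x)) + (x ⇔ y) = 1/2 + 1/2 = 1/2
¬(((x ⇒ x) ⇒ (y ⇒ x)) + (x ⇔ y)) = ¬1/2 = 1/2
¬¬(((x ⇒ x) ⇒ (y ⇒ x)) + (x ⇔ y)) = ¬1/2 = 1/2
(¬(¬(y ⇒ x) ⇒ ((y + x) ⇒ y)) ⇔ ¬((x ⇔ y) ⇔ ((x ⇒ y) + x))) ⇔ ¬¬(((x ⇒ x) ⇒ (y ⇒ x)) + (x ⇔ y)) = 1/2 ⇔ 1/2 = 1/2

1/2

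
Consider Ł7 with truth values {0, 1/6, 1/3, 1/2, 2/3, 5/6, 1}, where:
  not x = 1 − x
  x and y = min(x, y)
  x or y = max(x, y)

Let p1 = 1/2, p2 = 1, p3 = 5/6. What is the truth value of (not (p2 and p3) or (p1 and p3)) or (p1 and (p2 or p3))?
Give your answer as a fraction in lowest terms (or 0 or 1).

1/2

p2 and p3 = 1 and 5/6 = 5/6
not (p2 and p3) = not 5/6 = 1/6
p1 and p3 = 1/2 and 5/6 = 1/2
not (p2 and p3) or (p1 and p3) = 1/6 or 1/2 = 1/2
p2 or p3 = 1 or 5/6 = 1
p1 and (p2 or p3) = 1/2 and 1 = 1/2
(not (p2 and p3) or (p1 and p3)) or (p1 and (p2 or p3)) = 1/2 or 1/2 = 1/2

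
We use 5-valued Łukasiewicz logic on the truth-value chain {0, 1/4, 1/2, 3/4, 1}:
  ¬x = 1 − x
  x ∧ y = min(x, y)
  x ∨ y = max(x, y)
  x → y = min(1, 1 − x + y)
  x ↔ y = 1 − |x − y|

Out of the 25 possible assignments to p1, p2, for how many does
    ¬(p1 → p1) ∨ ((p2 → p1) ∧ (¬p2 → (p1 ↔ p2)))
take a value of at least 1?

value 1: 9 assignments (counts)
value 3/4: 6 assignments
value 1/2: 5 assignments
value 1/4: 3 assignments
value 0: 2 assignments
So 9 of the 25 assignments meet the threshold.

9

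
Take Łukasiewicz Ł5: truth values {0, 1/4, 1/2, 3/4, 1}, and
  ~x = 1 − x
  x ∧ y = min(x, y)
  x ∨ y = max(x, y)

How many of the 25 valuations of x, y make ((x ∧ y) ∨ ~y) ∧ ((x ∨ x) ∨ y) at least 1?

2

value 1: 2 assignments (counts)
value 3/4: 6 assignments
value 1/2: 9 assignments
value 1/4: 6 assignments
value 0: 2 assignments
So 2 of the 25 assignments meet the threshold.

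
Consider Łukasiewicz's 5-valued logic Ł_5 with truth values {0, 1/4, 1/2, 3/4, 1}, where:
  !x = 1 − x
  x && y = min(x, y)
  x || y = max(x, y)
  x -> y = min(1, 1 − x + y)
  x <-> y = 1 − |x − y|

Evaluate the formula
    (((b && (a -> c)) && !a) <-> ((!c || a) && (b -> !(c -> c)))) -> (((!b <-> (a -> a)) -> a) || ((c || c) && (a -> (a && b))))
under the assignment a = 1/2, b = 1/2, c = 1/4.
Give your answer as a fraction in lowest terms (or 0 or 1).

a -> c = 1/2 -> 1/4 = 3/4
b && (a -> c) = 1/2 && 3/4 = 1/2
!a = !1/2 = 1/2
(b && (a -> c)) && !a = 1/2 && 1/2 = 1/2
!c = !1/4 = 3/4
!c || a = 3/4 || 1/2 = 3/4
c -> c = 1/4 -> 1/4 = 1
!(c -> c) = !1 = 0
b -> !(c -> c) = 1/2 -> 0 = 1/2
(!c || a) && (b -> !(c -> c)) = 3/4 && 1/2 = 1/2
((b && (a -> c)) && !a) <-> ((!c || a) && (b -> !(c -> c))) = 1/2 <-> 1/2 = 1
!b = !1/2 = 1/2
a -> a = 1/2 -> 1/2 = 1
!b <-> (a -> a) = 1/2 <-> 1 = 1/2
(!b <-> (a -> a)) -> a = 1/2 -> 1/2 = 1
c || c = 1/4 || 1/4 = 1/4
a && b = 1/2 && 1/2 = 1/2
a -> (a && b) = 1/2 -> 1/2 = 1
(c || c) && (a -> (a && b)) = 1/4 && 1 = 1/4
((!b <-> (a -> a)) -> a) || ((c || c) && (a -> (a && b))) = 1 || 1/4 = 1
(((b && (a -> c)) && !a) <-> ((!c || a) && (b -> !(c -> c)))) -> (((!b <-> (a -> a)) -> a) || ((c || c) && (a -> (a && b)))) = 1 -> 1 = 1

1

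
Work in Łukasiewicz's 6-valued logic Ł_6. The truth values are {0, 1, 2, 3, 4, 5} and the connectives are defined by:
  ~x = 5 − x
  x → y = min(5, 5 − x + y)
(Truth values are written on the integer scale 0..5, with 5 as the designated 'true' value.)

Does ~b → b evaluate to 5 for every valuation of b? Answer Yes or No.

No

Counterexample: take b = 0.
~b = ~0 = 5
~b → b = 5 → 0 = 0
This gives 0 ≠ 5.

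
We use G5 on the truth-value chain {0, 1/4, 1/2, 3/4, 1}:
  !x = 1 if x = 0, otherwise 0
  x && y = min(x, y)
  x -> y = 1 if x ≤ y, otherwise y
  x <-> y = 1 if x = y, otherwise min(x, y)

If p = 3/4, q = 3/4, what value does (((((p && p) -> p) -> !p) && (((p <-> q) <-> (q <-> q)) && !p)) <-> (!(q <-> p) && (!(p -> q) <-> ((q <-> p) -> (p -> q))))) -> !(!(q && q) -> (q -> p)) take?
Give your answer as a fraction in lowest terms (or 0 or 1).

p && p = 3/4 && 3/4 = 3/4
(p && p) -> p = 3/4 -> 3/4 = 1
!p = !3/4 = 0
((p && p) -> p) -> !p = 1 -> 0 = 0
p <-> q = 3/4 <-> 3/4 = 1
q <-> q = 3/4 <-> 3/4 = 1
(p <-> q) <-> (q <-> q) = 1 <-> 1 = 1
!p = !3/4 = 0
((p <-> q) <-> (q <-> q)) && !p = 1 && 0 = 0
(((p && p) -> p) -> !p) && (((p <-> q) <-> (q <-> q)) && !p) = 0 && 0 = 0
q <-> p = 3/4 <-> 3/4 = 1
!(q <-> p) = !1 = 0
p -> q = 3/4 -> 3/4 = 1
!(p -> q) = !1 = 0
q <-> p = 3/4 <-> 3/4 = 1
p -> q = 3/4 -> 3/4 = 1
(q <-> p) -> (p -> q) = 1 -> 1 = 1
!(p -> q) <-> ((q <-> p) -> (p -> q)) = 0 <-> 1 = 0
!(q <-> p) && (!(p -> q) <-> ((q <-> p) -> (p -> q))) = 0 && 0 = 0
((((p && p) -> p) -> !p) && (((p <-> q) <-> (q <-> q)) && !p)) <-> (!(q <-> p) && (!(p -> q) <-> ((q <-> p) -> (p -> q)))) = 0 <-> 0 = 1
q && q = 3/4 && 3/4 = 3/4
!(q && q) = !3/4 = 0
q -> p = 3/4 -> 3/4 = 1
!(q && q) -> (q -> p) = 0 -> 1 = 1
!(!(q && q) -> (q -> p)) = !1 = 0
(((((p && p) -> p) -> !p) && (((p <-> q) <-> (q <-> q)) && !p)) <-> (!(q <-> p) && (!(p -> q) <-> ((q <-> p) -> (p -> q))))) -> !(!(q && q) -> (q -> p)) = 1 -> 0 = 0

0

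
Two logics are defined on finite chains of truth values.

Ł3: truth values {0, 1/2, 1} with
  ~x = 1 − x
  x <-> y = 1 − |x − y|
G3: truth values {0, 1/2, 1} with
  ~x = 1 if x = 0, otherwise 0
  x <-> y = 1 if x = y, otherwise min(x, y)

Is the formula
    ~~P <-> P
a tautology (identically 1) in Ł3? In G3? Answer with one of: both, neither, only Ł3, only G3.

only Ł3

In Ł3: every assignment gives 1 — tautology.
In G3: at P = 1/2 the value is 1/2 — not a tautology.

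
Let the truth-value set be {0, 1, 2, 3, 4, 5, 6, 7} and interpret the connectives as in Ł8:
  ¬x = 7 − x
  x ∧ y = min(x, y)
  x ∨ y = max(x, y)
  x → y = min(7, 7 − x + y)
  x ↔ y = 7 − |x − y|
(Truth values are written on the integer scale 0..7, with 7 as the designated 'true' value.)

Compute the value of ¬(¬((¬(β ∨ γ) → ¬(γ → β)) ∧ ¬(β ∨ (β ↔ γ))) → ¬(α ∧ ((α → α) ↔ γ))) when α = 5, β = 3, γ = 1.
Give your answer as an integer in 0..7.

β ∨ γ = 3 ∨ 1 = 3
¬(β ∨ γ) = ¬3 = 4
γ → β = 1 → 3 = 7
¬(γ → β) = ¬7 = 0
¬(β ∨ γ) → ¬(γ → β) = 4 → 0 = 3
β ↔ γ = 3 ↔ 1 = 5
β ∨ (β ↔ γ) = 3 ∨ 5 = 5
¬(β ∨ (β ↔ γ)) = ¬5 = 2
(¬(β ∨ γ) → ¬(γ → β)) ∧ ¬(β ∨ (β ↔ γ)) = 3 ∧ 2 = 2
¬((¬(β ∨ γ) → ¬(γ → β)) ∧ ¬(β ∨ (β ↔ γ))) = ¬2 = 5
α → α = 5 → 5 = 7
(α → α) ↔ γ = 7 ↔ 1 = 1
α ∧ ((α → α) ↔ γ) = 5 ∧ 1 = 1
¬(α ∧ ((α → α) ↔ γ)) = ¬1 = 6
¬((¬(β ∨ γ) → ¬(γ → β)) ∧ ¬(β ∨ (β ↔ γ))) → ¬(α ∧ ((α → α) ↔ γ)) = 5 → 6 = 7
¬(¬((¬(β ∨ γ) → ¬(γ → β)) ∧ ¬(β ∨ (β ↔ γ))) → ¬(α ∧ ((α → α) ↔ γ))) = ¬7 = 0

0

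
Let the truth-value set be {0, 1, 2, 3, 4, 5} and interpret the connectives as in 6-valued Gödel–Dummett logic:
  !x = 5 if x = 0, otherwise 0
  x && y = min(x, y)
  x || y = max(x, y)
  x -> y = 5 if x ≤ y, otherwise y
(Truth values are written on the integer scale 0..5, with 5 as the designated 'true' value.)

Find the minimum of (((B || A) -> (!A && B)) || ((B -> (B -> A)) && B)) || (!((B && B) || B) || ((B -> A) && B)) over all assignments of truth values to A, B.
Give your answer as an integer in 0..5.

Take A = 1, B = 1:
B || A = 1 || 1 = 1
!A = !1 = 0
!A && B = 0 && 1 = 0
(B || A) -> (!A && B) = 1 -> 0 = 0
B -> A = 1 -> 1 = 5
B -> (B -> A) = 1 -> 5 = 5
(B -> (B -> A)) && B = 5 && 1 = 1
((B || A) -> (!A && B)) || ((B -> (B -> A)) && B) = 0 || 1 = 1
B && B = 1 && 1 = 1
(B && B) || B = 1 || 1 = 1
!((B && B) || B) = !1 = 0
B -> A = 1 -> 1 = 5
(B -> A) && B = 5 && 1 = 1
!((B && B) || B) || ((B -> A) && B) = 0 || 1 = 1
(((B || A) -> (!A && B)) || ((B -> (B -> A)) && B)) || (!((B && B) || B) || ((B -> A) && B)) = 1 || 1 = 1
No assignment yields a value below 1, so this is the minimum.

1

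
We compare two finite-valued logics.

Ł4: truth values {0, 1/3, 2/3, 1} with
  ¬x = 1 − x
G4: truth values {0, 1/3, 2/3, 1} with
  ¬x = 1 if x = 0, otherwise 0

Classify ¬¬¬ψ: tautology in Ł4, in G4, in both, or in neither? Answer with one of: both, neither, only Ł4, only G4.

In Ł4: at ψ = 1/3 the value is 2/3 — not a tautology.
In G4: at ψ = 1/3 the value is 0 — not a tautology.

neither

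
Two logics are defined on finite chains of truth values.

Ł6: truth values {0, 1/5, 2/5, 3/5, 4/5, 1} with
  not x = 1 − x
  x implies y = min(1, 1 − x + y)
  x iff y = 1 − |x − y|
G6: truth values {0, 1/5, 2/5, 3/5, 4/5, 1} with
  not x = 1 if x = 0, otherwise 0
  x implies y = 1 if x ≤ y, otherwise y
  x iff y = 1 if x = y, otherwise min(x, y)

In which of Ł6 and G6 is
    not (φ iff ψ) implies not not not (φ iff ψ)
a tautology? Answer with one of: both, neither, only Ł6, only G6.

both

In Ł6: every assignment gives 1 — tautology.
In G6: every assignment gives 1 — tautology.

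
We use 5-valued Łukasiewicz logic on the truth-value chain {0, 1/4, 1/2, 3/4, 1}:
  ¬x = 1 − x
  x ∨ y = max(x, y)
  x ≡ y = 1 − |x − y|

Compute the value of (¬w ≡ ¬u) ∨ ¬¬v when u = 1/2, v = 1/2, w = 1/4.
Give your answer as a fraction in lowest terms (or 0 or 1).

3/4

¬w = ¬1/4 = 3/4
¬u = ¬1/2 = 1/2
¬w ≡ ¬u = 3/4 ≡ 1/2 = 3/4
¬v = ¬1/2 = 1/2
¬¬v = ¬1/2 = 1/2
(¬w ≡ ¬u) ∨ ¬¬v = 3/4 ∨ 1/2 = 3/4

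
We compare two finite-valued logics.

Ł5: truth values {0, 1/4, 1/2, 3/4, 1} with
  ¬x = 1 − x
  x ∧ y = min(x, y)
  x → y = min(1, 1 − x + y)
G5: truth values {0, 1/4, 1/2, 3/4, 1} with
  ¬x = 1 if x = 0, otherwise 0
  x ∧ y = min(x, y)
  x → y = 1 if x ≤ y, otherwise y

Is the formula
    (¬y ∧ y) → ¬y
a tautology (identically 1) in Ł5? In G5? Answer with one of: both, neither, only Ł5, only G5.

both

In Ł5: every assignment gives 1 — tautology.
In G5: every assignment gives 1 — tautology.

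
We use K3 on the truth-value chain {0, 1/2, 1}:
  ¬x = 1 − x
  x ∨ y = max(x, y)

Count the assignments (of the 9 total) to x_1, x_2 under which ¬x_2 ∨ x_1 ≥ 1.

5

x_1 = 0, x_2 = 0 ↦ 1  ≥
x_1 = 0, x_2 = 1/2 ↦ 1/2  <
x_1 = 0, x_2 = 1 ↦ 0  <
x_1 = 1/2, x_2 = 0 ↦ 1  ≥
x_1 = 1/2, x_2 = 1/2 ↦ 1/2  <
x_1 = 1/2, x_2 = 1 ↦ 1/2  <
x_1 = 1, x_2 = 0 ↦ 1  ≥
x_1 = 1, x_2 = 1/2 ↦ 1  ≥
x_1 = 1, x_2 = 1 ↦ 1  ≥
So 5 of the 9 assignments meet the threshold.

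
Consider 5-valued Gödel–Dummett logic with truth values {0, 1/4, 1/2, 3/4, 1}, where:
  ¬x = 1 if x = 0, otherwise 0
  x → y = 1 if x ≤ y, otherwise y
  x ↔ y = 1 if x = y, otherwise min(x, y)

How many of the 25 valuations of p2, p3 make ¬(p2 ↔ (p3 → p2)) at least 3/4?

1

value 1: 1 assignment (counts)
value 0: 24 assignments
So 1 of the 25 assignments meets the threshold.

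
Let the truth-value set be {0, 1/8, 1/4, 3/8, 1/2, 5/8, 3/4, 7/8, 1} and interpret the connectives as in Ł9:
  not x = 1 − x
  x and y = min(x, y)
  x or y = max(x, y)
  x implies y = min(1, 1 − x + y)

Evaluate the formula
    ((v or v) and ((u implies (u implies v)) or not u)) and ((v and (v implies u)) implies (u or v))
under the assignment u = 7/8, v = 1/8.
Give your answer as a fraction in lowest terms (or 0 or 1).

v or v = 1/8 or 1/8 = 1/8
u implies v = 7/8 implies 1/8 = 1/4
u implies (u implies v) = 7/8 implies 1/4 = 3/8
not u = not 7/8 = 1/8
(u implies (u implies v)) or not u = 3/8 or 1/8 = 3/8
(v or v) and ((u implies (u implies v)) or not u) = 1/8 and 3/8 = 1/8
v implies u = 1/8 implies 7/8 = 1
v and (v implies u) = 1/8 and 1 = 1/8
u or v = 7/8 or 1/8 = 7/8
(v and (v implies u)) implies (u or v) = 1/8 implies 7/8 = 1
((v or v) and ((u implies (u implies v)) or not u)) and ((v and (v implies u)) implies (u or v)) = 1/8 and 1 = 1/8

1/8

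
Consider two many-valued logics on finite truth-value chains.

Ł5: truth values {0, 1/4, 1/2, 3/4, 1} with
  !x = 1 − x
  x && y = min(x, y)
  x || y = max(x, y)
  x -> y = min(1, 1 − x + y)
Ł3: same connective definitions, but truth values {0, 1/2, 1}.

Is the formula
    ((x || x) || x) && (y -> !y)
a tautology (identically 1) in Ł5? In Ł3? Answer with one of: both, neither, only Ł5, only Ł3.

In Ł5: at x = 0, y = 0 the value is 0 — not a tautology.
In Ł3: at x = 0, y = 0 the value is 0 — not a tautology.

neither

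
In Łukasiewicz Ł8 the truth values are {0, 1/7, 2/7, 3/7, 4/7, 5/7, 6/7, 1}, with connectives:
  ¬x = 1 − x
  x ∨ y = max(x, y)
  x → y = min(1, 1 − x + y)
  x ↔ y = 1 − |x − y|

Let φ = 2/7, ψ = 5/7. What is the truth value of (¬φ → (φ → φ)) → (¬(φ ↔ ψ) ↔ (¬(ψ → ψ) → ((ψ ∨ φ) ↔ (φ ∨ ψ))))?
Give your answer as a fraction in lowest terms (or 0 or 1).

¬φ = ¬2/7 = 5/7
φ → φ = 2/7 → 2/7 = 1
¬φ → (φ → φ) = 5/7 → 1 = 1
φ ↔ ψ = 2/7 ↔ 5/7 = 4/7
¬(φ ↔ ψ) = ¬4/7 = 3/7
ψ → ψ = 5/7 → 5/7 = 1
¬(ψ → ψ) = ¬1 = 0
ψ ∨ φ = 5/7 ∨ 2/7 = 5/7
φ ∨ ψ = 2/7 ∨ 5/7 = 5/7
(ψ ∨ φ) ↔ (φ ∨ ψ) = 5/7 ↔ 5/7 = 1
¬(ψ → ψ) → ((ψ ∨ φ) ↔ (φ ∨ ψ)) = 0 → 1 = 1
¬(φ ↔ ψ) ↔ (¬(ψ → ψ) → ((ψ ∨ φ) ↔ (φ ∨ ψ))) = 3/7 ↔ 1 = 3/7
(¬φ → (φ → φ)) → (¬(φ ↔ ψ) ↔ (¬(ψ → ψ) → ((ψ ∨ φ) ↔ (φ ∨ ψ)))) = 1 → 3/7 = 3/7

3/7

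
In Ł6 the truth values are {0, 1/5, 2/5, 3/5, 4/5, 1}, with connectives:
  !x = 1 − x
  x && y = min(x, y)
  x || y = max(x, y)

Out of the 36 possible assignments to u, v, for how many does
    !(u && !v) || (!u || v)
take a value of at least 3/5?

value 1: 11 assignments (counts)
value 4/5: 9 assignments (counts)
value 3/5: 7 assignments (counts)
value 2/5: 5 assignments
value 1/5: 3 assignments
value 0: 1 assignment
So 27 of the 36 assignments meet the threshold.

27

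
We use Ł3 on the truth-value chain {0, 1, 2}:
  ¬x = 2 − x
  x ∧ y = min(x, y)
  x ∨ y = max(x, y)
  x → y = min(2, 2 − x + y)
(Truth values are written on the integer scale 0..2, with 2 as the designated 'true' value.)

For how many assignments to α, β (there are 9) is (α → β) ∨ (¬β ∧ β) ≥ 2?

α = 0, β = 0 ↦ 2  ≥
α = 0, β = 1 ↦ 2  ≥
α = 0, β = 2 ↦ 2  ≥
α = 1, β = 0 ↦ 1  <
α = 1, β = 1 ↦ 2  ≥
α = 1, β = 2 ↦ 2  ≥
α = 2, β = 0 ↦ 0  <
α = 2, β = 1 ↦ 1  <
α = 2, β = 2 ↦ 2  ≥
So 6 of the 9 assignments meet the threshold.

6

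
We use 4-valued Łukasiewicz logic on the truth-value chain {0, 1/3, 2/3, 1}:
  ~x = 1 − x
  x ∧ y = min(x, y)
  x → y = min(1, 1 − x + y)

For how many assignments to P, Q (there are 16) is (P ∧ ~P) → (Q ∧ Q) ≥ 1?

P = 0, Q = 0 ↦ 1  ≥
P = 0, Q = 1/3 ↦ 1  ≥
P = 0, Q = 2/3 ↦ 1  ≥
P = 0, Q = 1 ↦ 1  ≥
P = 1/3, Q = 0 ↦ 2/3  <
P = 1/3, Q = 1/3 ↦ 1  ≥
P = 1/3, Q = 2/3 ↦ 1  ≥
P = 1/3, Q = 1 ↦ 1  ≥
P = 2/3, Q = 0 ↦ 2/3  <
P = 2/3, Q = 1/3 ↦ 1  ≥
P = 2/3, Q = 2/3 ↦ 1  ≥
P = 2/3, Q = 1 ↦ 1  ≥
P = 1, Q = 0 ↦ 1  ≥
P = 1, Q = 1/3 ↦ 1  ≥
P = 1, Q = 2/3 ↦ 1  ≥
P = 1, Q = 1 ↦ 1  ≥
So 14 of the 16 assignments meet the threshold.

14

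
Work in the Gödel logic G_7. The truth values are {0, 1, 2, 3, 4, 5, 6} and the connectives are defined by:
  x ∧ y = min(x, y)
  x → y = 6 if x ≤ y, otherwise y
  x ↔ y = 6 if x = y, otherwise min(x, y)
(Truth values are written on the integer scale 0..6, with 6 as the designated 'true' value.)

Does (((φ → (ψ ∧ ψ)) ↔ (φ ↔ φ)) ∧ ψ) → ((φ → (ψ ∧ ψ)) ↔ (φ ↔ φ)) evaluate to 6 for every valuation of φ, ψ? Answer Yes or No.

Yes

At φ = 4, ψ = 6, for instance:
ψ ∧ ψ = 6 ∧ 6 = 6
φ → (ψ ∧ ψ) = 4 → 6 = 6
φ ↔ φ = 4 ↔ 4 = 6
(φ → (ψ ∧ ψ)) ↔ (φ ↔ φ) = 6 ↔ 6 = 6
((φ → (ψ ∧ ψ)) ↔ (φ ↔ φ)) ∧ ψ = 6 ∧ 6 = 6
(((φ → (ψ ∧ ψ)) ↔ (φ ↔ φ)) ∧ ψ) → ((φ → (ψ ∧ ψ)) ↔ (φ ↔ φ)) = 6 → 6 = 6
and checking the remaining 48 assignments likewise gives ≥ 6 in every case.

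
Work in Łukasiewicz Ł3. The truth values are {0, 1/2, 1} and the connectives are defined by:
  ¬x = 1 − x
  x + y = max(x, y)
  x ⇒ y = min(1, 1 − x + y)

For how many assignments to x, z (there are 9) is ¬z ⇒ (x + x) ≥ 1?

6

x = 0, z = 0 ↦ 0  <
x = 0, z = 1/2 ↦ 1/2  <
x = 0, z = 1 ↦ 1  ≥
x = 1/2, z = 0 ↦ 1/2  <
x = 1/2, z = 1/2 ↦ 1  ≥
x = 1/2, z = 1 ↦ 1  ≥
x = 1, z = 0 ↦ 1  ≥
x = 1, z = 1/2 ↦ 1  ≥
x = 1, z = 1 ↦ 1  ≥
So 6 of the 9 assignments meet the threshold.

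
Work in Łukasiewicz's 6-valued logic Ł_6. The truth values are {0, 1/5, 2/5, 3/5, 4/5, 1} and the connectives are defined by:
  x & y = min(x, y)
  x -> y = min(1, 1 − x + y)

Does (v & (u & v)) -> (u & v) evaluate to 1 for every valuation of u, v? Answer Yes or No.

Yes

At u = 4/5, v = 0, for instance:
u & v = 4/5 & 0 = 0
v & (u & v) = 0 & 0 = 0
(v & (u & v)) -> (u & v) = 0 -> 0 = 1
and checking the remaining 35 assignments likewise gives ≥ 1 in every case.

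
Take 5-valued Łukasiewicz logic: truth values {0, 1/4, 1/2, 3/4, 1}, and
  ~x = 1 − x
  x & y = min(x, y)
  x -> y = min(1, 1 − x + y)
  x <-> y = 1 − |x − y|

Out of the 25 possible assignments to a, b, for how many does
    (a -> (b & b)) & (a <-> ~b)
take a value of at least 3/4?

9

value 1: 3 assignments (counts)
value 3/4: 6 assignments (counts)
value 1/2: 7 assignments
value 1/4: 6 assignments
value 0: 3 assignments
So 9 of the 25 assignments meet the threshold.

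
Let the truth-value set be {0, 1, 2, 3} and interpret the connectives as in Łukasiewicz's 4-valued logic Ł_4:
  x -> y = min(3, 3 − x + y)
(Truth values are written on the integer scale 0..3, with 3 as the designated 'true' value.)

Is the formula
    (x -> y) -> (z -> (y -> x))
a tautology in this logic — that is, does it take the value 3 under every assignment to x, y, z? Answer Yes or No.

No

Counterexample: take x = 0, y = 1, z = 3.
x -> y = 0 -> 1 = 3
y -> x = 1 -> 0 = 2
z -> (y -> x) = 3 -> 2 = 2
(x -> y) -> (z -> (y -> x)) = 3 -> 2 = 2
This gives 2 ≠ 3.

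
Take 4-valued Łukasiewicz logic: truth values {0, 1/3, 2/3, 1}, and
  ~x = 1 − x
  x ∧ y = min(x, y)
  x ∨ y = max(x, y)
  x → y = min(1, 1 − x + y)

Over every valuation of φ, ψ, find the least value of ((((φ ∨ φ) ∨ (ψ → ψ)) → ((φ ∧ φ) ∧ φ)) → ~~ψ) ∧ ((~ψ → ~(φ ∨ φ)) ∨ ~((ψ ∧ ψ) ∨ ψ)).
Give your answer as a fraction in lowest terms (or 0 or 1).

Take φ = 1, ψ = 0:
φ ∨ φ = 1 ∨ 1 = 1
ψ → ψ = 0 → 0 = 1
(φ ∨ φ) ∨ (ψ → ψ) = 1 ∨ 1 = 1
φ ∧ φ = 1 ∧ 1 = 1
(φ ∧ φ) ∧ φ = 1 ∧ 1 = 1
((φ ∨ φ) ∨ (ψ → ψ)) → ((φ ∧ φ) ∧ φ) = 1 → 1 = 1
~ψ = ~0 = 1
~~ψ = ~1 = 0
(((φ ∨ φ) ∨ (ψ → ψ)) → ((φ ∧ φ) ∧ φ)) → ~~ψ = 1 → 0 = 0
~ψ = ~0 = 1
φ ∨ φ = 1 ∨ 1 = 1
~(φ ∨ φ) = ~1 = 0
~ψ → ~(φ ∨ φ) = 1 → 0 = 0
ψ ∧ ψ = 0 ∧ 0 = 0
(ψ ∧ ψ) ∨ ψ = 0 ∨ 0 = 0
~((ψ ∧ ψ) ∨ ψ) = ~0 = 1
(~ψ → ~(φ ∨ φ)) ∨ ~((ψ ∧ ψ) ∨ ψ) = 0 ∨ 1 = 1
((((φ ∨ φ) ∨ (ψ → ψ)) → ((φ ∧ φ) ∧ φ)) → ~~ψ) ∧ ((~ψ → ~(φ ∨ φ)) ∨ ~((ψ ∧ ψ) ∨ ψ)) = 0 ∧ 1 = 0
No assignment yields a value below 0, so this is the minimum.

0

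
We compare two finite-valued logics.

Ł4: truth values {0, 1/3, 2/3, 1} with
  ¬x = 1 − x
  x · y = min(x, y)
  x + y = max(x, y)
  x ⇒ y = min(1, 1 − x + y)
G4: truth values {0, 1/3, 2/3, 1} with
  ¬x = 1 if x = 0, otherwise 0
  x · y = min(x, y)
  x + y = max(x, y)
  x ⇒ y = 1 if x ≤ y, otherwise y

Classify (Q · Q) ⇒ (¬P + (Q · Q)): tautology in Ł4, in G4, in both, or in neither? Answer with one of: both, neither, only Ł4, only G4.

both

In Ł4: every assignment gives 1 — tautology.
In G4: every assignment gives 1 — tautology.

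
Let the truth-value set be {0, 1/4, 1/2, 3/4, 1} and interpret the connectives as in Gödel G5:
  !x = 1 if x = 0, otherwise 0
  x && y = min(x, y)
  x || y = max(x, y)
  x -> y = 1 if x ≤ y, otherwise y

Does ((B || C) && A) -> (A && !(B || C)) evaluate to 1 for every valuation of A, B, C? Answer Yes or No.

Counterexample: take A = 1/4, B = 0, C = 1/4.
B || C = 0 || 1/4 = 1/4
(B || C) && A = 1/4 && 1/4 = 1/4
B || C = 0 || 1/4 = 1/4
!(B || C) = !1/4 = 0
A && !(B || C) = 1/4 && 0 = 0
((B || C) && A) -> (A && !(B || C)) = 1/4 -> 0 = 0
This gives 0 ≠ 1.

No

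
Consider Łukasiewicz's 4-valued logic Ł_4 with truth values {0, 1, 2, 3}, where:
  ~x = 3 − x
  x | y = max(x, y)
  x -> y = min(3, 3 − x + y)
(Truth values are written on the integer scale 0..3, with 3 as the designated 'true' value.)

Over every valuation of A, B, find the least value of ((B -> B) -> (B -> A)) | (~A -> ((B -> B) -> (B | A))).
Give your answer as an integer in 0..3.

2

Take A = 0, B = 1:
B -> B = 1 -> 1 = 3
B -> A = 1 -> 0 = 2
(B -> B) -> (B -> A) = 3 -> 2 = 2
~A = ~0 = 3
B -> B = 1 -> 1 = 3
B | A = 1 | 0 = 1
(B -> B) -> (B | A) = 3 -> 1 = 1
~A -> ((B -> B) -> (B | A)) = 3 -> 1 = 1
((B -> B) -> (B -> A)) | (~A -> ((B -> B) -> (B | A))) = 2 | 1 = 2
No assignment yields a value below 2, so this is the minimum.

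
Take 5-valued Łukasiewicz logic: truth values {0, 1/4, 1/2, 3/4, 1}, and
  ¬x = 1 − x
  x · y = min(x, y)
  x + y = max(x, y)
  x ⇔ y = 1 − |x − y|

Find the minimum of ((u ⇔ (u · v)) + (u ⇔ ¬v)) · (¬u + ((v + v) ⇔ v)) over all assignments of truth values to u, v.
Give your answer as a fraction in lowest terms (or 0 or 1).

Take u = 1/2, v = 0:
u · v = 1/2 · 0 = 0
u ⇔ (u · v) = 1/2 ⇔ 0 = 1/2
¬v = ¬0 = 1
u ⇔ ¬v = 1/2 ⇔ 1 = 1/2
(u ⇔ (u · v)) + (u ⇔ ¬v) = 1/2 + 1/2 = 1/2
¬u = ¬1/2 = 1/2
v + v = 0 + 0 = 0
(v + v) ⇔ v = 0 ⇔ 0 = 1
¬u + ((v + v) ⇔ v) = 1/2 + 1 = 1
((u ⇔ (u · v)) + (u ⇔ ¬v)) · (¬u + ((v + v) ⇔ v)) = 1/2 · 1 = 1/2
No assignment yields a value below 1/2, so this is the minimum.

1/2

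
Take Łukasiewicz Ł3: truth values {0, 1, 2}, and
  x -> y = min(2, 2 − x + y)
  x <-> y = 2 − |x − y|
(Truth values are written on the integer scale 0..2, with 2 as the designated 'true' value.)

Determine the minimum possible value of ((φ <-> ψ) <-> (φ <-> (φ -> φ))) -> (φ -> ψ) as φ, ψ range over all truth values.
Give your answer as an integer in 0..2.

1

Take φ = 1, ψ = 0:
φ <-> ψ = 1 <-> 0 = 1
φ -> φ = 1 -> 1 = 2
φ <-> (φ -> φ) = 1 <-> 2 = 1
(φ <-> ψ) <-> (φ <-> (φ -> φ)) = 1 <-> 1 = 2
φ -> ψ = 1 -> 0 = 1
((φ <-> ψ) <-> (φ <-> (φ -> φ))) -> (φ -> ψ) = 2 -> 1 = 1
No assignment yields a value below 1, so this is the minimum.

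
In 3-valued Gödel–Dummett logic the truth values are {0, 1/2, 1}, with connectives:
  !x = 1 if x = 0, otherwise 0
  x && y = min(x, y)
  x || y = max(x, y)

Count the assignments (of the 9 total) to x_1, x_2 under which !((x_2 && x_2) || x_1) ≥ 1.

x_1 = 0, x_2 = 0 ↦ 1  ≥
x_1 = 0, x_2 = 1/2 ↦ 0  <
x_1 = 0, x_2 = 1 ↦ 0  <
x_1 = 1/2, x_2 = 0 ↦ 0  <
x_1 = 1/2, x_2 = 1/2 ↦ 0  <
x_1 = 1/2, x_2 = 1 ↦ 0  <
x_1 = 1, x_2 = 0 ↦ 0  <
x_1 = 1, x_2 = 1/2 ↦ 0  <
x_1 = 1, x_2 = 1 ↦ 0  <
So 1 of the 9 assignments meets the threshold.

1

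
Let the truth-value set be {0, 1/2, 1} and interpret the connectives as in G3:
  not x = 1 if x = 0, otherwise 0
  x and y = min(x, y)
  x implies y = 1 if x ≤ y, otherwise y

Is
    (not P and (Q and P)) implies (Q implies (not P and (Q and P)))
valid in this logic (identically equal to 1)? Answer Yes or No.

Yes

P = 0, Q = 0 ↦ 1
P = 0, Q = 1/2 ↦ 1
P = 0, Q = 1 ↦ 1
P = 1/2, Q = 0 ↦ 1
P = 1/2, Q = 1/2 ↦ 1
P = 1/2, Q = 1 ↦ 1
P = 1, Q = 0 ↦ 1
P = 1, Q = 1/2 ↦ 1
P = 1, Q = 1 ↦ 1
Every assignment gives a value ≥ 1.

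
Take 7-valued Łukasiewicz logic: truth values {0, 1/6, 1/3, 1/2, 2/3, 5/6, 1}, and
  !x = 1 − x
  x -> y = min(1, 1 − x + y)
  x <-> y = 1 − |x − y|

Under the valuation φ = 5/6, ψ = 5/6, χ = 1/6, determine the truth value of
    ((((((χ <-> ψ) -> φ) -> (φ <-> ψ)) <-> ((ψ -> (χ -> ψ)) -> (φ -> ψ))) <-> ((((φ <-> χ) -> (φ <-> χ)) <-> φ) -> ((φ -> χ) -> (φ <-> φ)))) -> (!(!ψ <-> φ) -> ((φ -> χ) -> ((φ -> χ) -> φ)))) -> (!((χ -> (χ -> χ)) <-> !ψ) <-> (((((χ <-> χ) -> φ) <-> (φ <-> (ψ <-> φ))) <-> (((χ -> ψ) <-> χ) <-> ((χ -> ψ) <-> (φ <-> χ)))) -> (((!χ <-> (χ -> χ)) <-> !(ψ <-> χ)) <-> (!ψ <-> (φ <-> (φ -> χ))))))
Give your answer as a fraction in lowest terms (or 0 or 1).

5/6

χ <-> ψ = 1/6 <-> 5/6 = 1/3
(χ <-> ψ) -> φ = 1/3 -> 5/6 = 1
φ <-> ψ = 5/6 <-> 5/6 = 1
((χ <-> ψ) -> φ) -> (φ <-> ψ) = 1 -> 1 = 1
χ -> ψ = 1/6 -> 5/6 = 1
ψ -> (χ -> ψ) = 5/6 -> 1 = 1
φ -> ψ = 5/6 -> 5/6 = 1
(ψ -> (χ -> ψ)) -> (φ -> ψ) = 1 -> 1 = 1
(((χ <-> ψ) -> φ) -> (φ <-> ψ)) <-> ((ψ -> (χ -> ψ)) -> (φ -> ψ)) = 1 <-> 1 = 1
φ <-> χ = 5/6 <-> 1/6 = 1/3
φ <-> χ = 5/6 <-> 1/6 = 1/3
(φ <-> χ) -> (φ <-> χ) = 1/3 -> 1/3 = 1
((φ <-> χ) -> (φ <-> χ)) <-> φ = 1 <-> 5/6 = 5/6
φ -> χ = 5/6 -> 1/6 = 1/3
φ <-> φ = 5/6 <-> 5/6 = 1
(φ -> χ) -> (φ <-> φ) = 1/3 -> 1 = 1
(((φ <-> χ) -> (φ <-> χ)) <-> φ) -> ((φ -> χ) -> (φ <-> φ)) = 5/6 -> 1 = 1
((((χ <-> ψ) -> φ) -> (φ <-> ψ)) <-> ((ψ -> (χ -> ψ)) -> (φ -> ψ))) <-> ((((φ <-> χ) -> (φ <-> χ)) <-> φ) -> ((φ -> χ) -> (φ <-> φ))) = 1 <-> 1 = 1
!ψ = !5/6 = 1/6
!ψ <-> φ = 1/6 <-> 5/6 = 1/3
!(!ψ <-> φ) = !1/3 = 2/3
φ -> χ = 5/6 -> 1/6 = 1/3
φ -> χ = 5/6 -> 1/6 = 1/3
(φ -> χ) -> φ = 1/3 -> 5/6 = 1
(φ -> χ) -> ((φ -> χ) -> φ) = 1/3 -> 1 = 1
!(!ψ <-> φ) -> ((φ -> χ) -> ((φ -> χ) -> φ)) = 2/3 -> 1 = 1
(((((χ <-> ψ) -> φ) -> (φ <-> ψ)) <-> ((ψ -> (χ -> ψ)) -> (φ -> ψ))) <-> ((((φ <-> χ) -> (φ <-> χ)) <-> φ) -> ((φ -> χ) -> (φ <-> φ)))) -> (!(!ψ <-> φ) -> ((φ -> χ) -> ((φ -> χ) -> φ))) = 1 -> 1 = 1
χ -> χ = 1/6 -> 1/6 = 1
χ -> (χ -> χ) = 1/6 -> 1 = 1
!ψ = !5/6 = 1/6
(χ -> (χ -> χ)) <-> !ψ = 1 <-> 1/6 = 1/6
!((χ -> (χ -> χ)) <-> !ψ) = !1/6 = 5/6
χ <-> χ = 1/6 <-> 1/6 = 1
(χ <-> χ) -> φ = 1 -> 5/6 = 5/6
ψ <-> φ = 5/6 <-> 5/6 = 1
φ <-> (ψ <-> φ) = 5/6 <-> 1 = 5/6
((χ <-> χ) -> φ) <-> (φ <-> (ψ <-> φ)) = 5/6 <-> 5/6 = 1
χ -> ψ = 1/6 -> 5/6 = 1
(χ -> ψ) <-> χ = 1 <-> 1/6 = 1/6
χ -> ψ = 1/6 -> 5/6 = 1
φ <-> χ = 5/6 <-> 1/6 = 1/3
(χ -> ψ) <-> (φ <-> χ) = 1 <-> 1/3 = 1/3
((χ -> ψ) <-> χ) <-> ((χ -> ψ) <-> (φ <-> χ)) = 1/6 <-> 1/3 = 5/6
(((χ <-> χ) -> φ) <-> (φ <-> (ψ <-> φ))) <-> (((χ -> ψ) <-> χ) <-> ((χ -> ψ) <-> (φ <-> χ))) = 1 <-> 5/6 = 5/6
!χ = !1/6 = 5/6
χ -> χ = 1/6 -> 1/6 = 1
!χ <-> (χ -> χ) = 5/6 <-> 1 = 5/6
ψ <-> χ = 5/6 <-> 1/6 = 1/3
!(ψ <-> χ) = !1/3 = 2/3
(!χ <-> (χ -> χ)) <-> !(ψ <-> χ) = 5/6 <-> 2/3 = 5/6
!ψ = !5/6 = 1/6
φ -> χ = 5/6 -> 1/6 = 1/3
φ <-> (φ -> χ) = 5/6 <-> 1/3 = 1/2
!ψ <-> (φ <-> (φ -> χ)) = 1/6 <-> 1/2 = 2/3
((!χ <-> (χ -> χ)) <-> !(ψ <-> χ)) <-> (!ψ <-> (φ <-> (φ -> χ))) = 5/6 <-> 2/3 = 5/6
((((χ <-> χ) -> φ) <-> (φ <-> (ψ <-> φ))) <-> (((χ -> ψ) <-> χ) <-> ((χ -> ψ) <-> (φ <-> χ)))) -> (((!χ <-> (χ -> χ)) <-> !(ψ <-> χ)) <-> (!ψ <-> (φ <-> (φ -> χ)))) = 5/6 -> 5/6 = 1
!((χ -> (χ -> χ)) <-> !ψ) <-> (((((χ <-> χ) -> φ) <-> (φ <-> (ψ <-> φ))) <-> (((χ -> ψ) <-> χ) <-> ((χ -> ψ) <-> (φ <-> χ)))) -> (((!χ <-> (χ -> χ)) <-> !(ψ <-> χ)) <-> (!ψ <-> (φ <-> (φ -> χ))))) = 5/6 <-> 1 = 5/6
((((((χ <-> ψ) -> φ) -> (φ <-> ψ)) <-> ((ψ -> (χ -> ψ)) -> (φ -> ψ))) <-> ((((φ <-> χ) -> (φ <-> χ)) <-> φ) -> ((φ -> χ) -> (φ <-> φ)))) -> (!(!ψ <-> φ) -> ((φ -> χ) -> ((φ -> χ) -> φ)))) -> (!((χ -> (χ -> χ)) <-> !ψ) <-> (((((χ <-> χ) -> φ) <-> (φ <-> (ψ <-> φ))) <-> (((χ -> ψ) <-> χ) <-> ((χ -> ψ) <-> (φ <-> χ)))) -> (((!χ <-> (χ -> χ)) <-> !(ψ <-> χ)) <-> (!ψ <-> (φ <-> (φ -> χ)))))) = 1 -> 5/6 = 5/6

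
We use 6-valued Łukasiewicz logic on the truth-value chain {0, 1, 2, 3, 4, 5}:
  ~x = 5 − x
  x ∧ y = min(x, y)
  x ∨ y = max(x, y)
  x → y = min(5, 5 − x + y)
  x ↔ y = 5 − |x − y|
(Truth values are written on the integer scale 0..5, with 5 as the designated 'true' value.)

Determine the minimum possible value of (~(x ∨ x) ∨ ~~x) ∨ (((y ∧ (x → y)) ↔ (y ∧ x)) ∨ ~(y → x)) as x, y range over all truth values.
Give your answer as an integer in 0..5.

Take x = 2, y = 4:
x ∨ x = 2 ∨ 2 = 2
~(x ∨ x) = ~2 = 3
~x = ~2 = 3
~~x = ~3 = 2
~(x ∨ x) ∨ ~~x = 3 ∨ 2 = 3
x → y = 2 → 4 = 5
y ∧ (x → y) = 4 ∧ 5 = 4
y ∧ x = 4 ∧ 2 = 2
(y ∧ (x → y)) ↔ (y ∧ x) = 4 ↔ 2 = 3
y → x = 4 → 2 = 3
~(y → x) = ~3 = 2
((y ∧ (x → y)) ↔ (y ∧ x)) ∨ ~(y → x) = 3 ∨ 2 = 3
(~(x ∨ x) ∨ ~~x) ∨ (((y ∧ (x → y)) ↔ (y ∧ x)) ∨ ~(y → x)) = 3 ∨ 3 = 3
No assignment yields a value below 3, so this is the minimum.

3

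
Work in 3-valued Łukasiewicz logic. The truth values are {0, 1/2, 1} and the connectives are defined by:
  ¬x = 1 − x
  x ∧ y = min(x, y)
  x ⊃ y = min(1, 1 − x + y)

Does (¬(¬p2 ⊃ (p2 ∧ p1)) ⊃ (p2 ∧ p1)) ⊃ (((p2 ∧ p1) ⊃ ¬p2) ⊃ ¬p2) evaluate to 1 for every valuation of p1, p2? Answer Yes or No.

No

Counterexample: take p1 = 0, p2 = 1.
¬p2 = ¬1 = 0
p2 ∧ p1 = 1 ∧ 0 = 0
¬p2 ⊃ (p2 ∧ p1) = 0 ⊃ 0 = 1
¬(¬p2 ⊃ (p2 ∧ p1)) = ¬1 = 0
¬(¬p2 ⊃ (p2 ∧ p1)) ⊃ (p2 ∧ p1) = 0 ⊃ 0 = 1
p2 ∧ p1 = 1 ∧ 0 = 0
¬p2 = ¬1 = 0
(p2 ∧ p1) ⊃ ¬p2 = 0 ⊃ 0 = 1
¬p2 = ¬1 = 0
((p2 ∧ p1) ⊃ ¬p2) ⊃ ¬p2 = 1 ⊃ 0 = 0
(¬(¬p2 ⊃ (p2 ∧ p1)) ⊃ (p2 ∧ p1)) ⊃ (((p2 ∧ p1) ⊃ ¬p2) ⊃ ¬p2) = 1 ⊃ 0 = 0
This gives 0 ≠ 1.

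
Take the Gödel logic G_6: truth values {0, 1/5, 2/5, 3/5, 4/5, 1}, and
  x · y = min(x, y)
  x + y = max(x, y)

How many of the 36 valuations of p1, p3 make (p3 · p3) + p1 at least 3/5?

value 1: 11 assignments (counts)
value 4/5: 9 assignments (counts)
value 3/5: 7 assignments (counts)
value 2/5: 5 assignments
value 1/5: 3 assignments
value 0: 1 assignment
So 27 of the 36 assignments meet the threshold.

27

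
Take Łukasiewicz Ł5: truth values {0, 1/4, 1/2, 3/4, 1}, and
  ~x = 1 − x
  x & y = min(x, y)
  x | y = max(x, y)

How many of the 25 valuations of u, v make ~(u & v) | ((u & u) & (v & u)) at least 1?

value 1: 10 assignments (counts)
value 3/4: 10 assignments
value 1/2: 5 assignments
So 10 of the 25 assignments meet the threshold.

10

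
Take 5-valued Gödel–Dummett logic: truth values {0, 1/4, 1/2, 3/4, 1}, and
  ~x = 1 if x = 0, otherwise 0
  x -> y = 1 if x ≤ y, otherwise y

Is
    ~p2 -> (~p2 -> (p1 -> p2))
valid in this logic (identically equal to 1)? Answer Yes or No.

No

Counterexample: take p1 = 1/4, p2 = 0.
~p2 = ~0 = 1
~p2 = ~0 = 1
p1 -> p2 = 1/4 -> 0 = 0
~p2 -> (p1 -> p2) = 1 -> 0 = 0
~p2 -> (~p2 -> (p1 -> p2)) = 1 -> 0 = 0
This gives 0 ≠ 1.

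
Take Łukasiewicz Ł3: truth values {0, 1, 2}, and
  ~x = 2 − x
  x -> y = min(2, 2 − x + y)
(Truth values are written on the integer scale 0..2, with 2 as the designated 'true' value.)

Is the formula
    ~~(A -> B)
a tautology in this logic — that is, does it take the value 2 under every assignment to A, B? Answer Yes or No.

No

Counterexample: take A = 1, B = 0.
A -> B = 1 -> 0 = 1
~(A -> B) = ~1 = 1
~~(A -> B) = ~1 = 1
This gives 1 ≠ 2.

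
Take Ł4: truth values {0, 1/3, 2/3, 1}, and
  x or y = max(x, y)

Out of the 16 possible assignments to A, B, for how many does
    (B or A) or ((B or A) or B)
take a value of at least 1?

A = 0, B = 0 ↦ 0  <
A = 0, B = 1/3 ↦ 1/3  <
A = 0, B = 2/3 ↦ 2/3  <
A = 0, B = 1 ↦ 1  ≥
A = 1/3, B = 0 ↦ 1/3  <
A = 1/3, B = 1/3 ↦ 1/3  <
A = 1/3, B = 2/3 ↦ 2/3  <
A = 1/3, B = 1 ↦ 1  ≥
A = 2/3, B = 0 ↦ 2/3  <
A = 2/3, B = 1/3 ↦ 2/3  <
A = 2/3, B = 2/3 ↦ 2/3  <
A = 2/3, B = 1 ↦ 1  ≥
A = 1, B = 0 ↦ 1  ≥
A = 1, B = 1/3 ↦ 1  ≥
A = 1, B = 2/3 ↦ 1  ≥
A = 1, B = 1 ↦ 1  ≥
So 7 of the 16 assignments meet the threshold.

7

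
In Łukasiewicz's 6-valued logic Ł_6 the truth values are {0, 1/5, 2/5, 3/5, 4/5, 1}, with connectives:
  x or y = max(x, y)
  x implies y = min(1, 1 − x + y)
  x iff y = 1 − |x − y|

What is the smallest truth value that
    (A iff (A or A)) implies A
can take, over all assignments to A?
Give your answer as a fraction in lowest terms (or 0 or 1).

0

Take A = 0:
A or A = 0 or 0 = 0
A iff (A or A) = 0 iff 0 = 1
(A iff (A or A)) implies A = 1 implies 0 = 0
No assignment yields a value below 0, so this is the minimum.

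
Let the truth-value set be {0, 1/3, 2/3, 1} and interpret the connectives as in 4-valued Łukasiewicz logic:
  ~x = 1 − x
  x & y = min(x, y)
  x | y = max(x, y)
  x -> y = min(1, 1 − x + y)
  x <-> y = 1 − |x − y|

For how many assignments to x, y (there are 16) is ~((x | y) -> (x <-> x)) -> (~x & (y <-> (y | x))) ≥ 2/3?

x = 0, y = 0 ↦ 1  ≥
x = 0, y = 1/3 ↦ 1  ≥
x = 0, y = 2/3 ↦ 1  ≥
x = 0, y = 1 ↦ 1  ≥
x = 1/3, y = 0 ↦ 1  ≥
x = 1/3, y = 1/3 ↦ 1  ≥
x = 1/3, y = 2/3 ↦ 1  ≥
x = 1/3, y = 1 ↦ 1  ≥
x = 2/3, y = 0 ↦ 1  ≥
x = 2/3, y = 1/3 ↦ 1  ≥
x = 2/3, y = 2/3 ↦ 1  ≥
x = 2/3, y = 1 ↦ 1  ≥
x = 1, y = 0 ↦ 1  ≥
x = 1, y = 1/3 ↦ 1  ≥
x = 1, y = 2/3 ↦ 1  ≥
x = 1, y = 1 ↦ 1  ≥
So 16 of the 16 assignments meet the threshold.

16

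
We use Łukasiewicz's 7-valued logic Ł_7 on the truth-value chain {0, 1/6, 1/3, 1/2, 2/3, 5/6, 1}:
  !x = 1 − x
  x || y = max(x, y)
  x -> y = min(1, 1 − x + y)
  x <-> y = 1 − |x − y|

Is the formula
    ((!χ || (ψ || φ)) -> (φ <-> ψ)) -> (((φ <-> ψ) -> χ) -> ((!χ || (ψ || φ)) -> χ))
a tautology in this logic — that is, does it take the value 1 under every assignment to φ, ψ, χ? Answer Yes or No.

At φ = 1/2, ψ = 1/6, χ = 1/2, for instance:
!χ = !1/2 = 1/2
ψ || φ = 1/6 || 1/2 = 1/2
!χ || (ψ || φ) = 1/2 || 1/2 = 1/2
φ <-> ψ = 1/2 <-> 1/6 = 2/3
(!χ || (ψ || φ)) -> (φ <-> ψ) = 1/2 -> 2/3 = 1
(φ <-> ψ) -> χ = 2/3 -> 1/2 = 5/6
(!χ || (ψ || φ)) -> χ = 1/2 -> 1/2 = 1
((φ <-> ψ) -> χ) -> ((!χ || (ψ || φ)) -> χ) = 5/6 -> 1 = 1
((!χ || (ψ || φ)) -> (φ <-> ψ)) -> (((φ <-> ψ) -> χ) -> ((!χ || (ψ || φ)) -> χ)) = 1 -> 1 = 1
and checking the remaining 342 assignments likewise gives ≥ 1 in every case.

Yes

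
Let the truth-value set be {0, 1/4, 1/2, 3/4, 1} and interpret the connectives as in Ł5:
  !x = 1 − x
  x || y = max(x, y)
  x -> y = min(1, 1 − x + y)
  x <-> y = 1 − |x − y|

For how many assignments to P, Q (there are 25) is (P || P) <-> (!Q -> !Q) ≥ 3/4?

10

value 1: 5 assignments (counts)
value 3/4: 5 assignments (counts)
value 1/2: 5 assignments
value 1/4: 5 assignments
value 0: 5 assignments
So 10 of the 25 assignments meet the threshold.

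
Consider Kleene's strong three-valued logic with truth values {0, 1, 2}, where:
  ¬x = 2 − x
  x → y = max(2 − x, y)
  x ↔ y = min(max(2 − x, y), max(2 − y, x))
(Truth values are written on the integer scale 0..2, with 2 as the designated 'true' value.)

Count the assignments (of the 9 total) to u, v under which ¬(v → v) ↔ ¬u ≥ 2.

2

u = 0, v = 0 ↦ 0  <
u = 0, v = 1 ↦ 1  <
u = 0, v = 2 ↦ 0  <
u = 1, v = 0 ↦ 1  <
u = 1, v = 1 ↦ 1  <
u = 1, v = 2 ↦ 1  <
u = 2, v = 0 ↦ 2  ≥
u = 2, v = 1 ↦ 1  <
u = 2, v = 2 ↦ 2  ≥
So 2 of the 9 assignments meet the threshold.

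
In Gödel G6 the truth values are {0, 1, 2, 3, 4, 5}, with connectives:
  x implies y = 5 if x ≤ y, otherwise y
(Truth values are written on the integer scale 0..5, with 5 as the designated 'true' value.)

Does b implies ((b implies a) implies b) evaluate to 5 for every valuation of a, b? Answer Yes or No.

Yes

At a = 2, b = 4, for instance:
b implies a = 4 implies 2 = 2
(b implies a) implies b = 2 implies 4 = 5
b implies ((b implies a) implies b) = 4 implies 5 = 5
and checking the remaining 35 assignments likewise gives ≥ 5 in every case.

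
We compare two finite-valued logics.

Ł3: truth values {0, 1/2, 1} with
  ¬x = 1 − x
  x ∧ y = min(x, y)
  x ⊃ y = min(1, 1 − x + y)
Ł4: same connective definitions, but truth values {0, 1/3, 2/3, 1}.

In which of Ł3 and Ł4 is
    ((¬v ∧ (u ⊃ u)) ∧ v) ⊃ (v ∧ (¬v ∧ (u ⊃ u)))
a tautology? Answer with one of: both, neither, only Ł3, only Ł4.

both

In Ł3: every assignment gives 1 — tautology.
In Ł4: every assignment gives 1 — tautology.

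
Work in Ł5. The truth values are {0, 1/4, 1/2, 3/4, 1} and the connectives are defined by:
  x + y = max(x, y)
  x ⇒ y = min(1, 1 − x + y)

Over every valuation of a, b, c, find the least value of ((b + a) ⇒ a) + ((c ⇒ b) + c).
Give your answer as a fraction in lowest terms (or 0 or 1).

Take a = 0, b = 1/4, c = 1/2:
b + a = 1/4 + 0 = 1/4
(b + a) ⇒ a = 1/4 ⇒ 0 = 3/4
c ⇒ b = 1/2 ⇒ 1/4 = 3/4
(c ⇒ b) + c = 3/4 + 1/2 = 3/4
((b + a) ⇒ a) + ((c ⇒ b) + c) = 3/4 + 3/4 = 3/4
No assignment yields a value below 3/4, so this is the minimum.

3/4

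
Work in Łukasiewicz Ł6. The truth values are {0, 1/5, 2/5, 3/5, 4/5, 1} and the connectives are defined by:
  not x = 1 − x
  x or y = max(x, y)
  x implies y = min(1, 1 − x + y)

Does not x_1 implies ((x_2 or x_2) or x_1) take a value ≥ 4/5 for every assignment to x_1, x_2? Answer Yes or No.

No

Counterexample: take x_1 = 0, x_2 = 0.
not x_1 = not 0 = 1
x_2 or x_2 = 0 or 0 = 0
(x_2 or x_2) or x_1 = 0 or 0 = 0
not x_1 implies ((x_2 or x_2) or x_1) = 1 implies 0 = 0
This gives 0, which is below 4/5.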